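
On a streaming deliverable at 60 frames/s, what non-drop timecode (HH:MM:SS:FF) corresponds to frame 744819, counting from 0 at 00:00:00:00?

03:26:53:39

744819 ÷ 60 = 12413 full seconds, remainder 39 frames.
12413 s = 3 h 26 min 53 s.
Timecode: 03:26:53:39.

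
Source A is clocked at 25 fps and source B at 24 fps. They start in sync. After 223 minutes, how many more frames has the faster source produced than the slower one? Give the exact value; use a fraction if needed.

13380 frames

223 min = 13380 s.
A emits 25 × 13380 = 334500 frames; B emits 24 × 13380 = 321120.
Difference = 13380 frames; B is behind A.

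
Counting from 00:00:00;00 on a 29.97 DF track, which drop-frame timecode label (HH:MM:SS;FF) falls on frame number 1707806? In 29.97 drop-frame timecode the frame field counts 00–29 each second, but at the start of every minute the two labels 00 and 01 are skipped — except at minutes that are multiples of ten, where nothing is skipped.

15:49:43;26

Each 10-minute DF block holds 10 × 60 × 30 − 9 × 2 = 17982 frames. 1707806 ÷ 17982 → 94 full blocks, remainder 17498.
Within the partial block the first minute is 1800 frames and each further minute 1798, so 9 further minute boundaries passed. Total skipped labels = 18 × 94 + 2 × 9 = 1710.
Non-drop label index = 1707806 + 1710 = 1709516; at 30 labels/s that is 15:49:43:26, i.e. DF 15:49:43;26.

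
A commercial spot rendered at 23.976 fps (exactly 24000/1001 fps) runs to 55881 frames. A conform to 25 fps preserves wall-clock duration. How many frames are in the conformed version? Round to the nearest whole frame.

58268 frames

Frames at target rate = 55881 × (25) / (24000/1001) = 18645627/320 ≈ 58267.584.
Nearest whole frame: 58268.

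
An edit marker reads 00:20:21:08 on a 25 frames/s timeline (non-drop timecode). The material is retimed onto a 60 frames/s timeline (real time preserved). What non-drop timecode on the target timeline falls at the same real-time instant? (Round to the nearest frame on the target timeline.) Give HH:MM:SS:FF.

00:20:21:19

Source frame index: (0×3600 + 20×60 + 21) × 25 + 8 = 30533.
Real time: 30533 / (25) = 30533/25 s.
Target frame: (30533/25) × (60) = 366396/5 ≈ 73279.200 → 73279.
At 60 labels/s: frame 73279 → 00:20:21:19.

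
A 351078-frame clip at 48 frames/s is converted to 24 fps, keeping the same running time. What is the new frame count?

175539 frames

Target frames = source frames × (target rate / source rate) = 351078 × (24)/(48) = 351078 × 1/2 = 175539.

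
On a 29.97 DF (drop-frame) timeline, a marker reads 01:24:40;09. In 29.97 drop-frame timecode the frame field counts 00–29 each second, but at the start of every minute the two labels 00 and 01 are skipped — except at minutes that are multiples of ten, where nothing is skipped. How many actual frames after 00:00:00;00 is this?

152257

As if non-drop at 30 labels/s: (1 × 3600 + 24 × 60 + 40) × 30 + 9 = 152409.
Minute boundaries passed: 84; those not divisible by 10: 84 − 8 = 76; dropped labels = 2 × 76 = 152.
Actual frame index = 152409 − 152 = 152257.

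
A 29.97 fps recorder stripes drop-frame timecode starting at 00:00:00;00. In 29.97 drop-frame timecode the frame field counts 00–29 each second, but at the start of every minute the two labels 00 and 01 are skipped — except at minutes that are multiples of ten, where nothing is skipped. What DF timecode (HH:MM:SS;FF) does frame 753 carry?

00:00:25;03

Each 10-minute DF block holds 10 × 60 × 30 − 9 × 2 = 17982 frames. 753 ÷ 17982 → 0 full blocks, remainder 753.
Within the partial block the first minute is 1800 frames and each further minute 1798, so 0 further minute boundaries passed. Total skipped labels = 18 × 0 + 2 × 0 = 0.
Non-drop label index = 753 + 0 = 753; at 30 labels/s that is 00:00:25:03, i.e. DF 00:00:25;03.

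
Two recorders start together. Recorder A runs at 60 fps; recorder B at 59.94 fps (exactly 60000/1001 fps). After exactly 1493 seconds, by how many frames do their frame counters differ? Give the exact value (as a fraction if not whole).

A emits 60 × 1493 = 89580 frames; B emits 60000/1001 × 1493 = 89580000/1001.
Difference = 89580/1001 frames (≈ 89.4905); B is behind A.

89580/1001 frames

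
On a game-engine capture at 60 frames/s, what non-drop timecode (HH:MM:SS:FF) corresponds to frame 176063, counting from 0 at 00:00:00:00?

176063 ÷ 60 = 2934 full seconds, remainder 23 frames.
2934 s = 0 h 48 min 54 s.
Timecode: 00:48:54:23.

00:48:54:23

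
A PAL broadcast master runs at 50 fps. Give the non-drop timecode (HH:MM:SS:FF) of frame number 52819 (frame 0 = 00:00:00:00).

52819 ÷ 50 = 1056 full seconds, remainder 19 frames.
1056 s = 0 h 17 min 36 s.
Timecode: 00:17:36:19.

00:17:36:19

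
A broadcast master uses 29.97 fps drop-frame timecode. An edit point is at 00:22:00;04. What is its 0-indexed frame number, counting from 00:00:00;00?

39564

As if non-drop at 30 labels/s: (0 × 3600 + 22 × 60 + 0) × 30 + 4 = 39604.
Minute boundaries passed: 22; those not divisible by 10: 22 − 2 = 20; dropped labels = 2 × 20 = 40.
Actual frame index = 39604 − 40 = 39564.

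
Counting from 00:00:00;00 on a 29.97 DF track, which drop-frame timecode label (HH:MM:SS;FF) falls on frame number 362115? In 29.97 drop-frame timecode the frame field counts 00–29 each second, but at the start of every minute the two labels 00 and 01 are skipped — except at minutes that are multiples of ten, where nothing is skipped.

Ten DF minutes hold 17982 frames, so frame 362115 lies in block 20 (frames 359640–377621) with 2475 frames into that block.
The block's first minute is 1800 frames and the rest 1798 each; 2475 frames reaches minute 1, so 20 × 18 + 1 × 2 = 362 labels have been skipped so far.
Adding those back, label number 362115 + 362 = 362477 at 30 labels/s is 12082 s + 17 f = 3 h 21 min 22 s frame 17, i.e. 03:21:22;17.

03:21:22;17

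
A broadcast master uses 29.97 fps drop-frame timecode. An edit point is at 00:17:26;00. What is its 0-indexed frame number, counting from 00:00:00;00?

31348

As if non-drop at 30 labels/s: (0 × 3600 + 17 × 60 + 26) × 30 + 0 = 31380.
Minute boundaries passed: 17; those not divisible by 10: 17 − 1 = 16; dropped labels = 2 × 16 = 32.
Actual frame index = 31380 − 32 = 31348.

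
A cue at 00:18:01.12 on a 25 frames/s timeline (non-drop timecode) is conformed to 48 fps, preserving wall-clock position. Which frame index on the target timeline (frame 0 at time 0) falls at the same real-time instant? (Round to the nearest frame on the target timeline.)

frame 51911

Source frame index: (0×3600 + 18×60 + 1) × 25 + 12 = 27037.
Real time: 27037 / (25) = 27037/25 s.
Target frame: (27037/25) × (48) = 1297776/25 ≈ 51911.040 → 51911.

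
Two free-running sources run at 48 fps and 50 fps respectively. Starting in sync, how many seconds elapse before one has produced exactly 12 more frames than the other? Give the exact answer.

6 seconds

The gap grows by |50 − 48| = 2 frames per second.
Time for a 12-frame gap: 12 ÷ (2) = 6 s.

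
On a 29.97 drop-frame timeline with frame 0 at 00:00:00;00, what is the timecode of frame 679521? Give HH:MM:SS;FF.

Ten DF minutes hold 17982 frames, so frame 679521 lies in block 37 (frames 665334–683315) with 14187 frames into that block.
The block's first minute is 1800 frames and the rest 1798 each; 14187 frames reaches minute 7, so 37 × 18 + 7 × 2 = 680 labels have been skipped so far.
Adding those back, label number 679521 + 680 = 680201 at 30 labels/s is 22673 s + 11 f = 6 h 17 min 53 s frame 11, i.e. 06:17:53;11.

06:17:53;11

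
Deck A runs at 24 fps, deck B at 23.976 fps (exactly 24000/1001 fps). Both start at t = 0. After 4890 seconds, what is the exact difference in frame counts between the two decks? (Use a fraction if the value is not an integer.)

A emits 24 × 4890 = 117360 frames; B emits 24000/1001 × 4890 = 117360000/1001.
Difference = 117360/1001 frames (≈ 117.2428); B is behind A.

117360/1001 frames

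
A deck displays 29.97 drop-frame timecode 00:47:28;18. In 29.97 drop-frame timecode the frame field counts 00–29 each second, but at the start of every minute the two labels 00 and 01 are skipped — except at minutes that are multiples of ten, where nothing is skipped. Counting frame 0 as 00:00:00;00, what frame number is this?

Complete 10-minute blocks: 4, each 17982 frames → 71928.
Remaining 7 whole minutes in the current block: 1800 + 6 × 1798 = 12588 frames.
Within the current minute: 28 × 30 + 18 − 2 = 856 (labels ;00/;01 skipped at this minute). Total = 71928 + 12588 + 856 = 85372.

85372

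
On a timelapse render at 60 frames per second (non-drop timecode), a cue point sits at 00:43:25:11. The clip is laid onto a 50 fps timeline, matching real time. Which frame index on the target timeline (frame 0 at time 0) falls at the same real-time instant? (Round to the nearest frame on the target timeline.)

Source frame index: (0×3600 + 43×60 + 25) × 60 + 11 = 156311.
Real time: 156311 / (60) = 156311/60 s.
Target frame: (156311/60) × (50) = 781555/6 ≈ 130259.167 → 130259.

frame 130259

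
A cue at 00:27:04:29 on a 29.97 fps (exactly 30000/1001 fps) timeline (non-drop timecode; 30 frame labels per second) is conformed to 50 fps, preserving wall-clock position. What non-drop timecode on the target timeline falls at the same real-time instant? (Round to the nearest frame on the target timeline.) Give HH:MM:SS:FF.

00:27:06:30

Source frame index: (0×3600 + 27×60 + 4) × 30 + 29 = 48749.
Real time: 48749 / (30000/1001) = 48797749/30000 s.
Target frame: (48797749/30000) × (50) = 48797749/600 ≈ 81329.582 → 81330.
At 50 labels/s: frame 81330 → 00:27:06:30.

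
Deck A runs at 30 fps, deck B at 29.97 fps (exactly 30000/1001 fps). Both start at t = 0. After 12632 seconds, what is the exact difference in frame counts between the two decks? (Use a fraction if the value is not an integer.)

378960/1001 frames

A emits 30 × 12632 = 378960 frames; B emits 30000/1001 × 12632 = 378960000/1001.
Difference = 378960/1001 frames (≈ 378.5814); B is behind A.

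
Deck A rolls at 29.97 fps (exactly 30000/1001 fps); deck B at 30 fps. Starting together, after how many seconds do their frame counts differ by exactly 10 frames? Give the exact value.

The gap grows by |30 − 30000/1001| = 30/1001 frames per second.
Time for a 10-frame gap: 10 ÷ (30/1001) = 1001/3 s.

1001/3 seconds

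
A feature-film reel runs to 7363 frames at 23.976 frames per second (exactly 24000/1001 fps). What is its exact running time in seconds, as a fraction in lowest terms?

7370363/24000 seconds

Running time = 7363 ÷ (24000/1001) = 7363 × 1001/24000 = 7370363/24000 s.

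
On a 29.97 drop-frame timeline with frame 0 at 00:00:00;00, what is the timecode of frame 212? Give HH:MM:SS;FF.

00:00:07;02

Each 10-minute DF block holds 10 × 60 × 30 − 9 × 2 = 17982 frames. 212 ÷ 17982 → 0 full blocks, remainder 212.
Within the partial block the first minute is 1800 frames and each further minute 1798, so 0 further minute boundaries passed. Total skipped labels = 18 × 0 + 2 × 0 = 0.
Non-drop label index = 212 + 0 = 212; at 30 labels/s that is 00:00:07:02, i.e. DF 00:00:07;02.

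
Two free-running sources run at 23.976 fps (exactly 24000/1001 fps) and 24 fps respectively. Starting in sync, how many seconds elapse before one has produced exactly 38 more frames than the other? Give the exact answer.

19019/12 seconds

The gap grows by |24 − 24000/1001| = 24/1001 frames per second.
Time for a 38-frame gap: 38 ÷ (24/1001) = 19019/12 s.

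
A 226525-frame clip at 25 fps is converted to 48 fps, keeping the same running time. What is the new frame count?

434928 frames

Target frames = source frames × (target rate / source rate) = 226525 × (48)/(25) = 226525 × 48/25 = 434928.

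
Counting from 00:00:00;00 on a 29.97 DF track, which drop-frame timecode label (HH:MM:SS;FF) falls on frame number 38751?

00:21:32;29

Each 10-minute DF block holds 10 × 60 × 30 − 9 × 2 = 17982 frames. 38751 ÷ 17982 → 2 full blocks, remainder 2787.
Within the partial block the first minute is 1800 frames and each further minute 1798, so 1 further minute boundary passed. Total skipped labels = 18 × 2 + 2 × 1 = 38.
Non-drop label index = 38751 + 38 = 38789; at 30 labels/s that is 00:21:32:29, i.e. DF 00:21:32;29.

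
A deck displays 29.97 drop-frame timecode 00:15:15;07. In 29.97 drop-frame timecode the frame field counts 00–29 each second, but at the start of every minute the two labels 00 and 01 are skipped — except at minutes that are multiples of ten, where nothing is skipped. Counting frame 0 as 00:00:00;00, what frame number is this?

27429

As if non-drop at 30 labels/s: (0 × 3600 + 15 × 60 + 15) × 30 + 7 = 27457.
Minute boundaries passed: 15; those not divisible by 10: 15 − 1 = 14; dropped labels = 2 × 14 = 28.
Actual frame index = 27457 − 28 = 27429.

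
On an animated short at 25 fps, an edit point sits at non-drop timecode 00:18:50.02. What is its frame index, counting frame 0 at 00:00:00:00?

Total seconds to the label: (0 × 3600 + 18 × 60 + 50) = 1130.
Frame index = 1130 × 25 + 2 = 28252.

28252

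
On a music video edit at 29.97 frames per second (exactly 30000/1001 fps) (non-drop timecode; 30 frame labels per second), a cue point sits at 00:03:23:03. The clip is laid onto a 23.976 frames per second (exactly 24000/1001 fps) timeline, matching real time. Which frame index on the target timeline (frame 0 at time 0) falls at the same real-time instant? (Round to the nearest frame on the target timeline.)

frame 4874

Source frame index: (0×3600 + 3×60 + 23) × 30 + 3 = 6093.
Real time: 6093 / (30000/1001) = 2033031/10000 s.
Target frame: (2033031/10000) × (24000/1001) = 24372/5 ≈ 4874.400 → 4874.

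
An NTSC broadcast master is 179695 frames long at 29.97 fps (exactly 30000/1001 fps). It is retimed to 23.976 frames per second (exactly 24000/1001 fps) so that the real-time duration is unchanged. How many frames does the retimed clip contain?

143756 frames

Target frames = source frames × (target rate / source rate) = 179695 × (24000/1001)/(30000/1001) = 179695 × 4/5 = 143756.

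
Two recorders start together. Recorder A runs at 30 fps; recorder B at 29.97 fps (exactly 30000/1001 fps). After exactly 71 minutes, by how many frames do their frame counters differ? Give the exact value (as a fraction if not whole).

71 min = 4260 s.
A emits 30 × 4260 = 127800 frames; B emits 30000/1001 × 4260 = 127800000/1001.
Difference = 127800/1001 frames (≈ 127.6723); B is behind A.

127800/1001 frames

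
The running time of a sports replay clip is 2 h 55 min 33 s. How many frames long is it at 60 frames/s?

2 h 55 min 33 s = 10533 s.
Frames = 10533 × 60 = 631980.

631980 frames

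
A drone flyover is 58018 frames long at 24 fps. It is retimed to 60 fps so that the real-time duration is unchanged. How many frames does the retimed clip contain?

Target frames = source frames × (target rate / source rate) = 58018 × (60)/(24) = 58018 × 5/2 = 145045.

145045 frames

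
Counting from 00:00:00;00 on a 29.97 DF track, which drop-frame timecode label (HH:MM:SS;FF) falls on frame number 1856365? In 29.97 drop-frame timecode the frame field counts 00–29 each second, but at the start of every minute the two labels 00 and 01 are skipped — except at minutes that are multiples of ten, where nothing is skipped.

17:12:20;23

Each 10-minute DF block holds 10 × 60 × 30 − 9 × 2 = 17982 frames. 1856365 ÷ 17982 → 103 full blocks, remainder 4219.
Within the partial block the first minute is 1800 frames and each further minute 1798, so 2 further minute boundaries passed. Total skipped labels = 18 × 103 + 2 × 2 = 1858.
Non-drop label index = 1856365 + 1858 = 1858223; at 30 labels/s that is 17:12:20:23, i.e. DF 17:12:20;23.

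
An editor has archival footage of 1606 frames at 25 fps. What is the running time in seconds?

Running time = 1606 / (25) = 64.24 s.

64.24 seconds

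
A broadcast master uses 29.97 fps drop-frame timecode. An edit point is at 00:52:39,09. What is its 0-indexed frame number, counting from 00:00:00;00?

Complete 10-minute blocks: 5, each 17982 frames → 89910.
Remaining 2 whole minutes in the current block: 1800 + 1 × 1798 = 3598 frames.
Within the current minute: 39 × 30 + 9 − 2 = 1177 (labels ;00/;01 skipped at this minute). Total = 89910 + 3598 + 1177 = 94685.

94685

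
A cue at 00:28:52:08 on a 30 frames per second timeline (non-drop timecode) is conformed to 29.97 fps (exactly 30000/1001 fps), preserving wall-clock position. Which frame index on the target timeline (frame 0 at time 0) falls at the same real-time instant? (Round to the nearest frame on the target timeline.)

frame 51916

Source frame index: (0×3600 + 28×60 + 52) × 30 + 8 = 51968.
Real time: 51968 / (30) = 25984/15 s.
Target frame: (25984/15) × (30000/1001) = 7424000/143 ≈ 51916.084 → 51916.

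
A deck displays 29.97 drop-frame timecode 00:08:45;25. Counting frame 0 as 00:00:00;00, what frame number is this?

15759

As if non-drop at 30 labels/s: (0 × 3600 + 8 × 60 + 45) × 30 + 25 = 15775.
Minute boundaries passed: 8; those not divisible by 10: 8 − 0 = 8; dropped labels = 2 × 8 = 16.
Actual frame index = 15775 − 16 = 15759.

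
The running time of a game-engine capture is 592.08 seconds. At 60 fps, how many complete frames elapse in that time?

35524 frames

Frames = 592.08 × 60 = 177624/5 ≈ 35524.8000.
Complete frames: 35524.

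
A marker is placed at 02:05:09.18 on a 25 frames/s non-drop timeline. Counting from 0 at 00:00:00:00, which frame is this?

Total seconds to the label: (2 × 3600 + 5 × 60 + 9) = 7509.
Frame index = 7509 × 25 + 18 = 187743.

187743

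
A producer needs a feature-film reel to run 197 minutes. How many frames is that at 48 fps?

567360 frames

197 min = 11820 s.
Frames = 11820 × 48 = 567360.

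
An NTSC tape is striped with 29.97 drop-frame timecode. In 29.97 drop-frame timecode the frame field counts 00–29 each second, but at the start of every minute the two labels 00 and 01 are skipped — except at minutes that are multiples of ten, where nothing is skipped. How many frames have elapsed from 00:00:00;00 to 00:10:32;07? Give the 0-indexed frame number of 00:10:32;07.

Complete 10-minute blocks: 1, each 17982 frames → 17982.
Remaining 0 whole minutes in the current block: 0 frames.
Within the current minute: 32 × 30 + 7 = 967. Total = 17982 + 0 + 967 = 18949.

18949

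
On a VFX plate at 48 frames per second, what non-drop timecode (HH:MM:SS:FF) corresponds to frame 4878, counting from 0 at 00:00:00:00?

00:01:41:30

4878 ÷ 48 = 101 full seconds, remainder 30 frames.
101 s = 0 h 1 min 41 s.
Timecode: 00:01:41:30.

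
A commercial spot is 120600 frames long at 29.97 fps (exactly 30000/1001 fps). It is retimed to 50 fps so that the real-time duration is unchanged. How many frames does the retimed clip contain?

Target frames = source frames × (target rate / source rate) = 120600 × (50)/(30000/1001) = 120600 × 1001/600 = 201201.

201201 frames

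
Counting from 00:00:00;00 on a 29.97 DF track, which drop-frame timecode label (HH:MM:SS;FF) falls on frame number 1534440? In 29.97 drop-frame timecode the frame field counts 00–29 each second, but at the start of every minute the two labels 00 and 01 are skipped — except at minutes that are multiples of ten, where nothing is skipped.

Ten DF minutes hold 17982 frames, so frame 1534440 lies in block 85 (frames 1528470–1546451) with 5970 frames into that block.
The block's first minute is 1800 frames and the rest 1798 each; 5970 frames reaches minute 3, so 85 × 18 + 3 × 2 = 1536 labels have been skipped so far.
Adding those back, label number 1534440 + 1536 = 1535976 at 30 labels/s is 51199 s + 6 f = 14 h 13 min 19 s frame 6, i.e. 14:13:19;06.

14:13:19;06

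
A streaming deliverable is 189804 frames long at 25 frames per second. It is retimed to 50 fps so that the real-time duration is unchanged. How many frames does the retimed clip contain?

379608 frames

Target frames = source frames × (target rate / source rate) = 189804 × (50)/(25) = 189804 × 2 = 379608.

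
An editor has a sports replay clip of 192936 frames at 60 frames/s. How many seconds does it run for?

Running time = 192936 / (60) = 3215.6 s.

3215.6 seconds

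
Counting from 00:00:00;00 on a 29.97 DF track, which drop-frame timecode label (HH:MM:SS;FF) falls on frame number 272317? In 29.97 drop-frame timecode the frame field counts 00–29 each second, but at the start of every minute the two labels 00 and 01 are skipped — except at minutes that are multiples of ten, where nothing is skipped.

02:31:26;09

Each 10-minute DF block holds 10 × 60 × 30 − 9 × 2 = 17982 frames. 272317 ÷ 17982 → 15 full blocks, remainder 2587.
Within the partial block the first minute is 1800 frames and each further minute 1798, so 1 further minute boundary passed. Total skipped labels = 18 × 15 + 2 × 1 = 272.
Non-drop label index = 272317 + 272 = 272589; at 30 labels/s that is 02:31:26:09, i.e. DF 02:31:26;09.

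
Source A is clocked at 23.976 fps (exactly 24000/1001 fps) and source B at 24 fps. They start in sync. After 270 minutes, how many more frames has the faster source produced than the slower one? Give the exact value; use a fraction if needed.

270 min = 16200 s.
A emits 24000/1001 × 16200 = 388800000/1001 frames; B emits 24 × 16200 = 388800.
Difference = 388800/1001 frames (≈ 388.4116); B is ahead of A.

388800/1001 frames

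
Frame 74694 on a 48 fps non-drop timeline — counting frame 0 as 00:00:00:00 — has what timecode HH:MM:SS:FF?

74694 ÷ 48 = 1556 full seconds, remainder 6 frames.
1556 s = 0 h 25 min 56 s.
Timecode: 00:25:56:06.

00:25:56:06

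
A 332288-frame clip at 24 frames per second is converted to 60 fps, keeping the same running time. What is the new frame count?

830720 frames

Frames at target rate = 332288 × (60) / (24) = 830720.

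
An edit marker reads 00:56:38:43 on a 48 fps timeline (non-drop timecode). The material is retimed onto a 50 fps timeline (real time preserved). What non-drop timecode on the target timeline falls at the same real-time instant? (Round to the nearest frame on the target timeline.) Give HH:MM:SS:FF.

Source frame index: (0×3600 + 56×60 + 38) × 48 + 43 = 163147.
Real time: 163147 / (48) = 163147/48 s.
Target frame: (163147/48) × (50) = 4078675/24 ≈ 169944.792 → 169945.
At 50 labels/s: frame 169945 → 00:56:38:45.

00:56:38:45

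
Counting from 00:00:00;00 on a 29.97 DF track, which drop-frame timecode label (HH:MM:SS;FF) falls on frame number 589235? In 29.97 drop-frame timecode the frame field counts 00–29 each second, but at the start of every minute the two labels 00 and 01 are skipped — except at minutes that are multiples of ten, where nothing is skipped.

Ten DF minutes hold 17982 frames, so frame 589235 lies in block 32 (frames 575424–593405) with 13811 frames into that block.
The block's first minute is 1800 frames and the rest 1798 each; 13811 frames reaches minute 7, so 32 × 18 + 7 × 2 = 590 labels have been skipped so far.
Adding those back, label number 589235 + 590 = 589825 at 30 labels/s is 19660 s + 25 f = 5 h 27 min 40 s frame 25, i.e. 05:27:40;25.

05:27:40;25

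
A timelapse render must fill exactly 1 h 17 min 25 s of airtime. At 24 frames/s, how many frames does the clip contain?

111480 frames

1 h 17 min 25 s = 4645 s.
Frames = 4645 × 24 = 111480.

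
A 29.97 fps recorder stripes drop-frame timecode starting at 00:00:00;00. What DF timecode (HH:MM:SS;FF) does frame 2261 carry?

00:01:15;13

Ten DF minutes hold 17982 frames, so frame 2261 lies in block 0 (frames 0–17981) with 2261 frames into that block.
The block's first minute is 1800 frames and the rest 1798 each; 2261 frames reaches minute 1, so 0 × 18 + 1 × 2 = 2 labels have been skipped so far.
Adding those back, label number 2261 + 2 = 2263 at 30 labels/s is 75 s + 13 f = 0 h 1 min 15 s frame 13, i.e. 00:01:15;13.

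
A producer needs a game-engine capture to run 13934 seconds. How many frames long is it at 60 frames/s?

Frames = 13934 × 60 = 836040.

836040 frames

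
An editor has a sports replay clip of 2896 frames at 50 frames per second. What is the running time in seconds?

57.92 seconds

Running time = 2896 / (50) = 57.92 s.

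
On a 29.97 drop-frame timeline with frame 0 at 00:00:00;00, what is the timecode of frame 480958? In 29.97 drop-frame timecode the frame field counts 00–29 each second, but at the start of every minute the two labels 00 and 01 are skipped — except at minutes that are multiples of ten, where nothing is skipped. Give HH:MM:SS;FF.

04:27:28;00

Ten DF minutes hold 17982 frames, so frame 480958 lies in block 26 (frames 467532–485513) with 13426 frames into that block.
The block's first minute is 1800 frames and the rest 1798 each; 13426 frames reaches minute 7, so 26 × 18 + 7 × 2 = 482 labels have been skipped so far.
Adding those back, label number 480958 + 482 = 481440 at 30 labels/s is 16048 s + 0 f = 4 h 27 min 28 s frame 0, i.e. 04:27:28;00.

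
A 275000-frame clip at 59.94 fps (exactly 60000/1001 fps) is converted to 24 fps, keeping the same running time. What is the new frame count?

Target frames = source frames × (target rate / source rate) = 275000 × (24)/(60000/1001) = 275000 × 1001/2500 = 110110.

110110 frames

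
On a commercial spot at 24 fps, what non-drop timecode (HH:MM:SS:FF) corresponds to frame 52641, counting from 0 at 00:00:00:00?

52641 ÷ 24 = 2193 full seconds, remainder 9 frames.
2193 s = 0 h 36 min 33 s.
Timecode: 00:36:33:09.

00:36:33:09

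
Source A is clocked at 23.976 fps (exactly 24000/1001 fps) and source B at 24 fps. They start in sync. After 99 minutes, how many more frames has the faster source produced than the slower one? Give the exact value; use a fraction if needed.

99 min = 5940 s.
A emits 24000/1001 × 5940 = 12960000/91 frames; B emits 24 × 5940 = 142560.
Difference = 12960/91 frames (≈ 142.4176); B is ahead of A.

12960/91 frames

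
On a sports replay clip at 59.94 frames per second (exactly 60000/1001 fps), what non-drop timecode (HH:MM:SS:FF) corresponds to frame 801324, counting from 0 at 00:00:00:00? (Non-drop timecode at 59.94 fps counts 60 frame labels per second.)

03:42:35:24

801324 ÷ 60 = 13355 full seconds, remainder 24 frames.
13355 s = 3 h 42 min 35 s.
Timecode: 03:42:35:24.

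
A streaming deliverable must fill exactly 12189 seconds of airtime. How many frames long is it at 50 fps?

609450 frames

Frames = 12189 × 50 = 609450.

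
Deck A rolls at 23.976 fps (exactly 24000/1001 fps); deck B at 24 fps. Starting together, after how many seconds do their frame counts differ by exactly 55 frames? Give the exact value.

55055/24 seconds

The gap grows by |24 − 24000/1001| = 24/1001 frames per second.
Time for a 55-frame gap: 55 ÷ (24/1001) = 55055/24 s.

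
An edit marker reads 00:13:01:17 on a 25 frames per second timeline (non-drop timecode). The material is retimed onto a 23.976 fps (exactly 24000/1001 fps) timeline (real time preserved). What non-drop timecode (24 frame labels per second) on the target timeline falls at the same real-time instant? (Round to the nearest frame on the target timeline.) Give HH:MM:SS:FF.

Source frame index: (0×3600 + 13×60 + 1) × 25 + 17 = 19542.
Real time: 19542 / (25) = 19542/25 s.
Target frame: (19542/25) × (24000/1001) = 18760320/1001 ≈ 18741.578 → 18742.
At 24 labels/s: frame 18742 → 00:13:00:22.

00:13:00:22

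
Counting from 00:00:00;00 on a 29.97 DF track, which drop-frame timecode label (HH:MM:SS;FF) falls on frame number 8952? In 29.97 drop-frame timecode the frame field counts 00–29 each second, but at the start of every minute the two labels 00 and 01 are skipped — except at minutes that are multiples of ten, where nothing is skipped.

Each 10-minute DF block holds 10 × 60 × 30 − 9 × 2 = 17982 frames. 8952 ÷ 17982 → 0 full blocks, remainder 8952.
Within the partial block the first minute is 1800 frames and each further minute 1798, so 4 further minute boundaries passed. Total skipped labels = 18 × 0 + 2 × 4 = 8.
Non-drop label index = 8952 + 8 = 8960; at 30 labels/s that is 00:04:58:20, i.e. DF 00:04:58;20.

00:04:58;20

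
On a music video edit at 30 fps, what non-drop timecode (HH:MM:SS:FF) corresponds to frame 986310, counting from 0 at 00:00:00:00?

09:07:57:00

986310 ÷ 30 = 32877 full seconds, remainder 0 frames.
32877 s = 9 h 7 min 57 s.
Timecode: 09:07:57:00.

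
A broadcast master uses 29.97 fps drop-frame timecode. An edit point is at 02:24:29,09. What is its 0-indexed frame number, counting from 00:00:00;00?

As if non-drop at 30 labels/s: (2 × 3600 + 24 × 60 + 29) × 30 + 9 = 260079.
Minute boundaries passed: 144; those not divisible by 10: 144 − 14 = 130; dropped labels = 2 × 130 = 260.
Actual frame index = 260079 − 260 = 259819.

259819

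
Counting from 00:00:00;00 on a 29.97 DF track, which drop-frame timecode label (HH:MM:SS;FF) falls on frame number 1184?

00:00:39;14

Each 10-minute DF block holds 10 × 60 × 30 − 9 × 2 = 17982 frames. 1184 ÷ 17982 → 0 full blocks, remainder 1184.
Within the partial block the first minute is 1800 frames and each further minute 1798, so 0 further minute boundaries passed. Total skipped labels = 18 × 0 + 2 × 0 = 0.
Non-drop label index = 1184 + 0 = 1184; at 30 labels/s that is 00:00:39:14, i.e. DF 00:00:39;14.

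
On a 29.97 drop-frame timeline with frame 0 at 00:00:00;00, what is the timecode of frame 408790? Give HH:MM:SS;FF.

Each 10-minute DF block holds 10 × 60 × 30 − 9 × 2 = 17982 frames. 408790 ÷ 17982 → 22 full blocks, remainder 13186.
Within the partial block the first minute is 1800 frames and each further minute 1798, so 7 further minute boundaries passed. Total skipped labels = 18 × 22 + 2 × 7 = 410.
Non-drop label index = 408790 + 410 = 409200; at 30 labels/s that is 03:47:20:00, i.e. DF 03:47:20;00.

03:47:20;00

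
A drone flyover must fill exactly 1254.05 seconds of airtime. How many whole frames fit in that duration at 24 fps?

30097 frames

Frames = 1254.05 × 24 = 150486/5 ≈ 30097.2000.
Complete frames: 30097.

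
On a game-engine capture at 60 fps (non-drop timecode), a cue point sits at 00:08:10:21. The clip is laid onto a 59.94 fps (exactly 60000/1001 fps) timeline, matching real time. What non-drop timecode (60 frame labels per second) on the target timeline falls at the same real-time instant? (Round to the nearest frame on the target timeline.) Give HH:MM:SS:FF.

00:08:09:52

Source frame index: (0×3600 + 8×60 + 10) × 60 + 21 = 29421.
Real time: 29421 / (60) = 9807/20 s.
Target frame: (9807/20) × (60000/1001) = 4203000/143 ≈ 29391.608 → 29392.
At 60 labels/s: frame 29392 → 00:08:09:52.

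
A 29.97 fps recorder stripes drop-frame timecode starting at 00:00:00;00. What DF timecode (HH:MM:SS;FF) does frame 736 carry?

00:00:24;16

Each 10-minute DF block holds 10 × 60 × 30 − 9 × 2 = 17982 frames. 736 ÷ 17982 → 0 full blocks, remainder 736.
Within the partial block the first minute is 1800 frames and each further minute 1798, so 0 further minute boundaries passed. Total skipped labels = 18 × 0 + 2 × 0 = 0.
Non-drop label index = 736 + 0 = 736; at 30 labels/s that is 00:00:24:16, i.e. DF 00:00:24;16.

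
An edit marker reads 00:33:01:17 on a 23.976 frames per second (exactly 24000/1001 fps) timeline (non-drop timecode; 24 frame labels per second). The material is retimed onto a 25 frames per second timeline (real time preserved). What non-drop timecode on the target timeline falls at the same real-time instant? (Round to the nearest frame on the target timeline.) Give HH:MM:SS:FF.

Source frame index: (0×3600 + 33×60 + 1) × 24 + 17 = 47561.
Real time: 47561 / (24000/1001) = 47608561/24000 s.
Target frame: (47608561/24000) × (25) = 47608561/960 ≈ 49592.251 → 49592.
At 25 labels/s: frame 49592 → 00:33:03:17.

00:33:03:17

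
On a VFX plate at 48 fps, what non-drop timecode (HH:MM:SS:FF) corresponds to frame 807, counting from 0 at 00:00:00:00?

00:00:16:39

807 ÷ 48 = 16 full seconds, remainder 39 frames.
16 s = 0 h 0 min 16 s.
Timecode: 00:00:16:39.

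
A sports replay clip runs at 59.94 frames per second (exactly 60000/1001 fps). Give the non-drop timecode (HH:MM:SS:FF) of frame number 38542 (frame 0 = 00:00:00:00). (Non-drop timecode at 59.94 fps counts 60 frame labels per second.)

00:10:42:22

38542 ÷ 60 = 642 full seconds, remainder 22 frames.
642 s = 0 h 10 min 42 s.
Timecode: 00:10:42:22.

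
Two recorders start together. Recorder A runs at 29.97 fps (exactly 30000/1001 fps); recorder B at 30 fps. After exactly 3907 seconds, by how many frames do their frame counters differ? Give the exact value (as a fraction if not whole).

117210/1001 frames

A emits 30000/1001 × 3907 = 117210000/1001 frames; B emits 30 × 3907 = 117210.
Difference = 117210/1001 frames (≈ 117.0929); B is ahead of A.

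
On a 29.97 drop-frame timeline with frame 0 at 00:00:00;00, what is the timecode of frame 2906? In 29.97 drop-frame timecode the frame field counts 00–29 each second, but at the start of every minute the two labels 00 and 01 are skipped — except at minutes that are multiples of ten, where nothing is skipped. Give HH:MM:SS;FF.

Each 10-minute DF block holds 10 × 60 × 30 − 9 × 2 = 17982 frames. 2906 ÷ 17982 → 0 full blocks, remainder 2906.
Within the partial block the first minute is 1800 frames and each further minute 1798, so 1 further minute boundary passed. Total skipped labels = 18 × 0 + 2 × 1 = 2.
Non-drop label index = 2906 + 2 = 2908; at 30 labels/s that is 00:01:36:28, i.e. DF 00:01:36;28.

00:01:36;28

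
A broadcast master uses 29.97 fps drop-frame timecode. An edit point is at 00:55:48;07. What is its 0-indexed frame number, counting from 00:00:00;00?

100347

As if non-drop at 30 labels/s: (0 × 3600 + 55 × 60 + 48) × 30 + 7 = 100447.
Minute boundaries passed: 55; those not divisible by 10: 55 − 5 = 50; dropped labels = 2 × 50 = 100.
Actual frame index = 100447 − 100 = 100347.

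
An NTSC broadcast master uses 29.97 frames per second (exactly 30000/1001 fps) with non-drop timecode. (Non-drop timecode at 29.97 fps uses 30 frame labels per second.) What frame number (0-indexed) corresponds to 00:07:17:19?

Total seconds to the label: (0 × 3600 + 7 × 60 + 17) = 437.
Frame index = 437 × 30 + 19 = 13129.

13129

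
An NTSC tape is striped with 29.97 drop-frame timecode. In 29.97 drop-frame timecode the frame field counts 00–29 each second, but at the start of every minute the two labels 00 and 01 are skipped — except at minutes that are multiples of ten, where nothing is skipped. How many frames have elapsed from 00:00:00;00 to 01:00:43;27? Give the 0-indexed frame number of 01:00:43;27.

As if non-drop at 30 labels/s: (1 × 3600 + 0 × 60 + 43) × 30 + 27 = 109317.
Minute boundaries passed: 60; those not divisible by 10: 60 − 6 = 54; dropped labels = 2 × 54 = 108.
Actual frame index = 109317 − 108 = 109209.

109209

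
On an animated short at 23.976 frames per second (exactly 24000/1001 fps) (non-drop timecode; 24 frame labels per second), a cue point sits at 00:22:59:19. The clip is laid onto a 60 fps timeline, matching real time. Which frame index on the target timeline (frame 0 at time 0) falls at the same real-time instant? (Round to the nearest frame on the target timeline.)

frame 82870

Source frame index: (0×3600 + 22×60 + 59) × 24 + 19 = 33115.
Real time: 33115 / (24000/1001) = 6629623/4800 s.
Target frame: (6629623/4800) × (60) = 6629623/80 ≈ 82870.288 → 82870.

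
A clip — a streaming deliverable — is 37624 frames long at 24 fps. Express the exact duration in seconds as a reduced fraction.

Running time = 37624 ÷ (24) = 37624 × 1/24 = 4703/3 s.

4703/3 seconds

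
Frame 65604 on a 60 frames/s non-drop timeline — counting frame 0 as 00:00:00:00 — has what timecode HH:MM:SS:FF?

65604 ÷ 60 = 1093 full seconds, remainder 24 frames.
1093 s = 0 h 18 min 13 s.
Timecode: 00:18:13:24.

00:18:13:24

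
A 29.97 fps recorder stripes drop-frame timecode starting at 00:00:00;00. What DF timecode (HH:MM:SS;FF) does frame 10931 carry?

Ten DF minutes hold 17982 frames, so frame 10931 lies in block 0 (frames 0–17981) with 10931 frames into that block.
The block's first minute is 1800 frames and the rest 1798 each; 10931 frames reaches minute 6, so 0 × 18 + 6 × 2 = 12 labels have been skipped so far.
Adding those back, label number 10931 + 12 = 10943 at 30 labels/s is 364 s + 23 f = 0 h 6 min 4 s frame 23, i.e. 00:06:04;23.

00:06:04;23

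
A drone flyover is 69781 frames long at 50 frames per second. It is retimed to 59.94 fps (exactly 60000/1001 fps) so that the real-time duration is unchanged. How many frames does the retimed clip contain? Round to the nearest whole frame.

83654 frames

Frames at target rate = 69781 × (60000/1001) / (50) = 83737200/1001 ≈ 83653.546.
Nearest whole frame: 83654.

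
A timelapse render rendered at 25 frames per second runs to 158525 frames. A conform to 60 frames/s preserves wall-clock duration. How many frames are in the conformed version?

Target frames = source frames × (target rate / source rate) = 158525 × (60)/(25) = 158525 × 12/5 = 380460.

380460 frames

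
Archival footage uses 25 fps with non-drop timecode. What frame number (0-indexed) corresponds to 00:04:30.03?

Total seconds to the label: (0 × 3600 + 4 × 60 + 30) = 270.
Frame index = 270 × 25 + 3 = 6753.

6753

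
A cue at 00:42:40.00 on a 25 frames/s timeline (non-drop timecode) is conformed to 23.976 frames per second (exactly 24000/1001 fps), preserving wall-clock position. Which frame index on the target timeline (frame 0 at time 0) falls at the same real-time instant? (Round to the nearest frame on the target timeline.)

Source frame index: (0×3600 + 42×60 + 40) × 25 + 0 = 64000.
Real time: 64000 / (25) = 2560 s.
Target frame: (2560) × (24000/1001) = 61440000/1001 ≈ 61378.621 → 61379.

frame 61379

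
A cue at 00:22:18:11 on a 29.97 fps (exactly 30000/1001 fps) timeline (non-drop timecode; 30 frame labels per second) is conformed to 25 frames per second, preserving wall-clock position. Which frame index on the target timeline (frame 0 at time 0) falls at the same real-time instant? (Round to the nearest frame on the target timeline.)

Source frame index: (0×3600 + 22×60 + 18) × 30 + 11 = 40151.
Real time: 40151 / (30000/1001) = 40191151/30000 s.
Target frame: (40191151/30000) × (25) = 40191151/1200 ≈ 33492.626 → 33493.

frame 33493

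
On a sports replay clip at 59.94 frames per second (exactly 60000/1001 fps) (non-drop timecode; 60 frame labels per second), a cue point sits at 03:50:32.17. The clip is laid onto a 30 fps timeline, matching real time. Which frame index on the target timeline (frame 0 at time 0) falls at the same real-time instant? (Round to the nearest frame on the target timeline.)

frame 415383

Source frame index: (3×3600 + 50×60 + 32) × 60 + 17 = 829937.
Real time: 829937 / (60000/1001) = 830766937/60000 s.
Target frame: (830766937/60000) × (30) = 830766937/2000 ≈ 415383.469 → 415383.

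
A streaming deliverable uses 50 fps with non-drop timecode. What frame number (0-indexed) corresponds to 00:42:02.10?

frame 126110

Total seconds to the label: (0 × 3600 + 42 × 60 + 2) = 2522.
Frame index = 2522 × 50 + 10 = 126110.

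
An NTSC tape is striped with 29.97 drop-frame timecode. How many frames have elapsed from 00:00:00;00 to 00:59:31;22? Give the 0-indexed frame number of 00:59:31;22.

107044

As if non-drop at 30 labels/s: (0 × 3600 + 59 × 60 + 31) × 30 + 22 = 107152.
Minute boundaries passed: 59; those not divisible by 10: 59 − 5 = 54; dropped labels = 2 × 54 = 108.
Actual frame index = 107152 − 108 = 107044.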